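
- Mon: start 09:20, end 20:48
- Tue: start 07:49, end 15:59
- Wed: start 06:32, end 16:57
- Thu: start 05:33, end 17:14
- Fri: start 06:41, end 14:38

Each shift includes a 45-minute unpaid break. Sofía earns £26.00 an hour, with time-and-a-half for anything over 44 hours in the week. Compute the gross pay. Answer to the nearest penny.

Mon: 09:20–20:48 = 11 h 28 min; less 45 min break → 10 h 43 min
Tue: 07:49–15:59 = 8 h 10 min; less 45 min break → 7 h 25 min
Wed: 06:32–16:57 = 10 h 25 min; less 45 min break → 9 h 40 min
Thu: 05:33–17:14 = 11 h 41 min; less 45 min break → 10 h 56 min
Fri: 06:41–14:38 = 7 h 57 min; less 45 min break → 7 h 12 min
Total worked: 45 h 56 min = 2756 min.
Regular 44 h 0 min = 2640 min at £26.00/h; overtime 1 h 56 min = 116 min at £39.00/h.
Pay = (2640 × £26.00 + 116 × £39.00) ÷ 60 = £1219.40.

£1219.40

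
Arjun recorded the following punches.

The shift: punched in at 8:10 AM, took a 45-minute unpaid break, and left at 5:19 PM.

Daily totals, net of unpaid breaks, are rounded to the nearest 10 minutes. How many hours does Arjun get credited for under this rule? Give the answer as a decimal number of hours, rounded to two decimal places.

The shift: 8:10 AM–5:19 PM = 9 h 9 min − 45 min = 8 h 24 min → rounds to 8 h 20 min

8.33 hours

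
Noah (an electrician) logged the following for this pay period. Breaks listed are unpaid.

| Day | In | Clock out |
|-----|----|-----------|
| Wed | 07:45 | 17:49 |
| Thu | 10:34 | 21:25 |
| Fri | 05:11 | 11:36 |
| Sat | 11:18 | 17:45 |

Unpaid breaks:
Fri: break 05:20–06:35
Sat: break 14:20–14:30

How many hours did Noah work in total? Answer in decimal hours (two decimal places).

Wed: 07:45–17:49 = 10 h 4 min
Thu: 10:34–21:25 = 10 h 51 min
Fri: 05:11–11:36 = 6 h 25 min; less 75 min break → 5 h 10 min
Sat: 11:18–17:45 = 6 h 27 min; less 10 min break → 6 h 17 min
Total: 10 h 4 min + 10 h 51 min + 5 h 10 min + 6 h 17 min = 32 h 22 min.

32.37 hours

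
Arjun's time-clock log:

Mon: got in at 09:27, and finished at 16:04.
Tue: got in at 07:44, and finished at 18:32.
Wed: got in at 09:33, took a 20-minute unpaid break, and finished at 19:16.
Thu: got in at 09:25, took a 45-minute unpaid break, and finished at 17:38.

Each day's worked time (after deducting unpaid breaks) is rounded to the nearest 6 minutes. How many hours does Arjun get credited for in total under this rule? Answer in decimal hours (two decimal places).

Mon: 09:27–16:04 = 6 h 37 min → rounds to 6 h 36 min
Tue: 07:44–18:32 = 10 h 48 min → rounds to 10 h 48 min
Wed: 09:33–19:16 = 9 h 43 min − 20 min = 9 h 23 min → rounds to 9 h 24 min
Thu: 09:25–17:38 = 8 h 13 min − 45 min = 7 h 28 min → rounds to 7 h 30 min
Total credited: 34 h 18 min.

34.30 hours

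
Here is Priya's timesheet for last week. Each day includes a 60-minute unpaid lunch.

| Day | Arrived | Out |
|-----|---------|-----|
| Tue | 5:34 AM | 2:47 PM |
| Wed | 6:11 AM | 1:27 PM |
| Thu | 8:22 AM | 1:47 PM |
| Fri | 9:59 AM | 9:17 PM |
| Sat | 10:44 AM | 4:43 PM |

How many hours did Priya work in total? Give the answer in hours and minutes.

Tue: 5:34 AM–2:47 PM = 9 h 13 min; less 60 min break → 8 h 13 min
Wed: 6:11 AM–1:27 PM = 7 h 16 min; less 60 min break → 6 h 16 min
Thu: 8:22 AM–1:47 PM = 5 h 25 min; less 60 min break → 4 h 25 min
Fri: 9:59 AM–9:17 PM = 11 h 18 min; less 60 min break → 10 h 18 min
Sat: 10:44 AM–4:43 PM = 5 h 59 min; less 60 min break → 4 h 59 min
Total: 8 h 13 min + 6 h 16 min + 4 h 25 min + 10 h 18 min + 4 h 59 min = 34 h 11 min.

34 h 11 min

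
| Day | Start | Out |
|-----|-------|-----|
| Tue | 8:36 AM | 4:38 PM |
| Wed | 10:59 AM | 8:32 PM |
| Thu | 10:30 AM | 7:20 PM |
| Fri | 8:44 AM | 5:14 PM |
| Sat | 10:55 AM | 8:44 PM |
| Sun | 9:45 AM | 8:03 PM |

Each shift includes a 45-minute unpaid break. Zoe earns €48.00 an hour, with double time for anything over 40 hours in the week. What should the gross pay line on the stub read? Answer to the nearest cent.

Tue: 8:36 AM–4:38 PM = 8 h 2 min; less 45 min break → 7 h 17 min
Wed: 10:59 AM–8:32 PM = 9 h 33 min; less 45 min break → 8 h 48 min
Thu: 10:30 AM–7:20 PM = 8 h 50 min; less 45 min break → 8 h 5 min
Fri: 8:44 AM–5:14 PM = 8 h 30 min; less 45 min break → 7 h 45 min
Sat: 10:55 AM–8:44 PM = 9 h 49 min; less 45 min break → 9 h 4 min
Sun: 9:45 AM–8:03 PM = 10 h 18 min; less 45 min break → 9 h 33 min
Total worked: 50 h 32 min = 3032 min.
Regular 40 h 0 min = 2400 min at €48.00/h; overtime 10 h 32 min = 632 min at €96.00/h.
Pay = (2400 × €48.00 + 632 × €96.00) ÷ 60 = €2931.20.

€2931.20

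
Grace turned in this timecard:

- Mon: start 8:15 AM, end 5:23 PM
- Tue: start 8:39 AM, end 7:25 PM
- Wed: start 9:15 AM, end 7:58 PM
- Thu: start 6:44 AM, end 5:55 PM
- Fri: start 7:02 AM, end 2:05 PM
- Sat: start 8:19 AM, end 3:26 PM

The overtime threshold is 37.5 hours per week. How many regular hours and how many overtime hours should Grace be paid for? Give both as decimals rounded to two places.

Mon: 8:15 AM–5:23 PM = 9 h 8 min
Tue: 8:39 AM–7:25 PM = 10 h 46 min
Wed: 9:15 AM–7:58 PM = 10 h 43 min
Thu: 6:44 AM–5:55 PM = 11 h 11 min
Fri: 7:02 AM–2:05 PM = 7 h 3 min
Sat: 8:19 AM–3:26 PM = 7 h 7 min
Total worked: 55 h 58 min = 55.97 h.
Threshold 37.5 h → overtime 18 h 28 min, regular 37 h 30 min.

Regular 37.50 hours, overtime 18.47 hours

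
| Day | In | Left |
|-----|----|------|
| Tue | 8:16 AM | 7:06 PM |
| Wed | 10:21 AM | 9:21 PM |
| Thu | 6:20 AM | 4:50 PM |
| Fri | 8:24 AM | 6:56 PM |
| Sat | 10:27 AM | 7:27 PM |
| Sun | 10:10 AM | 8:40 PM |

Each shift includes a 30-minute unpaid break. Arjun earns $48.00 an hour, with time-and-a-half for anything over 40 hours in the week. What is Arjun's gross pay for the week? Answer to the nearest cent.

Tue: 8:16 AM–7:06 PM = 10 h 50 min; less 30 min break → 10 h 20 min
Wed: 10:21 AM–9:21 PM = 11 h 0 min; less 30 min break → 10 h 30 min
Thu: 6:20 AM–4:50 PM = 10 h 30 min; less 30 min break → 10 h 0 min
Fri: 8:24 AM–6:56 PM = 10 h 32 min; less 30 min break → 10 h 2 min
Sat: 10:27 AM–7:27 PM = 9 h 0 min; less 30 min break → 8 h 30 min
Sun: 10:10 AM–8:40 PM = 10 h 30 min; less 30 min break → 10 h 0 min
Total worked: 59 h 22 min = 3562 min.
Regular 40 h 0 min = 2400 min at $48.00/h; overtime 19 h 22 min = 1162 min at $72.00/h.
Pay = (2400 × $48.00 + 1162 × $72.00) ÷ 60 = $3314.40.

$3314.40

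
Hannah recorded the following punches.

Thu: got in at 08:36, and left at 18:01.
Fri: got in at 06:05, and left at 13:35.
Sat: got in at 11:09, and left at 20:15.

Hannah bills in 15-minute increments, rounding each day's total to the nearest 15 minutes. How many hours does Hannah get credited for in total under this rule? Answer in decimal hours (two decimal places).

26.00 hours

Thu: 08:36–18:01 = 9 h 25 min → rounds to 9 h 30 min
Fri: 06:05–13:35 = 7 h 30 min → rounds to 7 h 30 min
Sat: 11:09–20:15 = 9 h 6 min → rounds to 9 h 0 min
Total credited: 26 h 0 min.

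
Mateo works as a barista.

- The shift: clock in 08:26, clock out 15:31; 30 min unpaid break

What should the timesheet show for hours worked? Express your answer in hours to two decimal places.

The shift: 08:26–15:31 = 7 h 5 min; less 30 min break → 6 h 35 min

6.58 hours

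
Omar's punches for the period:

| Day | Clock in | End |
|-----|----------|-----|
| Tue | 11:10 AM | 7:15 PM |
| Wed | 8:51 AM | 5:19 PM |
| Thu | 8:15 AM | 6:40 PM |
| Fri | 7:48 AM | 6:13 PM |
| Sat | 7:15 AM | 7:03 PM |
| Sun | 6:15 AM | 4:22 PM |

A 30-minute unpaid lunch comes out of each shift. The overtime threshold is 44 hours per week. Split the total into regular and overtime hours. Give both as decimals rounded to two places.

Tue: 11:10 AM–7:15 PM = 8 h 5 min; less 30 min break → 7 h 35 min
Wed: 8:51 AM–5:19 PM = 8 h 28 min; less 30 min break → 7 h 58 min
Thu: 8:15 AM–6:40 PM = 10 h 25 min; less 30 min break → 9 h 55 min
Fri: 7:48 AM–6:13 PM = 10 h 25 min; less 30 min break → 9 h 55 min
Sat: 7:15 AM–7:03 PM = 11 h 48 min; less 30 min break → 11 h 18 min
Sun: 6:15 AM–4:22 PM = 10 h 7 min; less 30 min break → 9 h 37 min
Total worked: 56 h 18 min = 56.30 h.
Threshold 44 h → overtime 12 h 18 min, regular 44 h 0 min.

Regular 44.00 hours, overtime 12.30 hours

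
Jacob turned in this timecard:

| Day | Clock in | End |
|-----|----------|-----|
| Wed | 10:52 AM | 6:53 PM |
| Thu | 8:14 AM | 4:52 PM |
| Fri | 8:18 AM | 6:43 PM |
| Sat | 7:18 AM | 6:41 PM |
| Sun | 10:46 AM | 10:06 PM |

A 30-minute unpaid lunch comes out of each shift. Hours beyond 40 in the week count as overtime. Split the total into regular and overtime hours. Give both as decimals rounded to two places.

Regular 40.00 hours, overtime 7.28 hours

Wed: 10:52 AM–6:53 PM = 8 h 1 min; less 30 min break → 7 h 31 min
Thu: 8:14 AM–4:52 PM = 8 h 38 min; less 30 min break → 8 h 8 min
Fri: 8:18 AM–6:43 PM = 10 h 25 min; less 30 min break → 9 h 55 min
Sat: 7:18 AM–6:41 PM = 11 h 23 min; less 30 min break → 10 h 53 min
Sun: 10:46 AM–10:06 PM = 11 h 20 min; less 30 min break → 10 h 50 min
Total worked: 47 h 17 min = 47.28 h.
Threshold 40 h → overtime 7 h 17 min, regular 40 h 0 min.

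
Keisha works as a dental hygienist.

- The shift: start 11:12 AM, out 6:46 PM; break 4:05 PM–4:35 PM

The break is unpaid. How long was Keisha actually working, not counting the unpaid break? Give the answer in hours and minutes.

The shift: 11:12 AM–6:46 PM = 7 h 34 min; less 30 min break → 7 h 4 min

7 h 4 min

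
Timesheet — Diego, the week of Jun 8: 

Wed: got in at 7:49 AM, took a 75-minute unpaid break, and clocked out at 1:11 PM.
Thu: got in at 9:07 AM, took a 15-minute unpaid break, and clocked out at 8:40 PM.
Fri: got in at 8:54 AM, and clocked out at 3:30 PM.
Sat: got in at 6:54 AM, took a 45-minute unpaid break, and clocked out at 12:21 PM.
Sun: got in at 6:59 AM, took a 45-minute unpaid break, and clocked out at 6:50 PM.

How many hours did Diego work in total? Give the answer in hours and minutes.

Wed: 7:49 AM–1:11 PM = 5 h 22 min; less 75 min break → 4 h 7 min
Thu: 9:07 AM–8:40 PM = 11 h 33 min; less 15 min break → 11 h 18 min
Fri: 8:54 AM–3:30 PM = 6 h 36 min
Sat: 6:54 AM–12:21 PM = 5 h 27 min; less 45 min break → 4 h 42 min
Sun: 6:59 AM–6:50 PM = 11 h 51 min; less 45 min break → 11 h 6 min
Total: 4 h 7 min + 11 h 18 min + 6 h 36 min + 4 h 42 min + 11 h 6 min = 37 h 49 min.

37 h 49 min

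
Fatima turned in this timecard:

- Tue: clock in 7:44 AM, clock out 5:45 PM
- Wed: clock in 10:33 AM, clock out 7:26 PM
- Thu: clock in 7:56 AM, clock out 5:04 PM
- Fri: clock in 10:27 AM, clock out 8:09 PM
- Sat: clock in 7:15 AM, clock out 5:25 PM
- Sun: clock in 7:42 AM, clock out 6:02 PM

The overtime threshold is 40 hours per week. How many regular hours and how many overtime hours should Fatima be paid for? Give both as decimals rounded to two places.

Regular 40.00 hours, overtime 18.23 hours

Tue: 7:44 AM–5:45 PM = 10 h 1 min
Wed: 10:33 AM–7:26 PM = 8 h 53 min
Thu: 7:56 AM–5:04 PM = 9 h 8 min
Fri: 10:27 AM–8:09 PM = 9 h 42 min
Sat: 7:15 AM–5:25 PM = 10 h 10 min
Sun: 7:42 AM–6:02 PM = 10 h 20 min
Total worked: 58 h 14 min = 58.23 h.
Threshold 40 h → overtime 18 h 14 min, regular 40 h 0 min.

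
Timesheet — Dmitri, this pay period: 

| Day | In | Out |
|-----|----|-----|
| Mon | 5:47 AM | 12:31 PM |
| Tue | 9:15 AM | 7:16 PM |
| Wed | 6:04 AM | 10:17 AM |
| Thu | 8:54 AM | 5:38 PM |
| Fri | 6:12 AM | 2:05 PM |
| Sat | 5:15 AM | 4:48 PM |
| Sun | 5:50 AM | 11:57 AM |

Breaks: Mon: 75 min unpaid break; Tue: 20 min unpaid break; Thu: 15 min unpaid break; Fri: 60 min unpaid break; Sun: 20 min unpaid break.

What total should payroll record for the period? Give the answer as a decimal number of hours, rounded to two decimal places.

52.08 hours

Mon: 5:47 AM–12:31 PM = 6 h 44 min; less 75 min break → 5 h 29 min
Tue: 9:15 AM–7:16 PM = 10 h 1 min; less 20 min break → 9 h 41 min
Wed: 6:04 AM–10:17 AM = 4 h 13 min
Thu: 8:54 AM–5:38 PM = 8 h 44 min; less 15 min break → 8 h 29 min
Fri: 6:12 AM–2:05 PM = 7 h 53 min; less 60 min break → 6 h 53 min
Sat: 5:15 AM–4:48 PM = 11 h 33 min
Sun: 5:50 AM–11:57 AM = 6 h 7 min; less 20 min break → 5 h 47 min
Total: 5 h 29 min + 9 h 41 min + 4 h 13 min + 8 h 29 min + 6 h 53 min + 11 h 33 min + 5 h 47 min = 52 h 5 min.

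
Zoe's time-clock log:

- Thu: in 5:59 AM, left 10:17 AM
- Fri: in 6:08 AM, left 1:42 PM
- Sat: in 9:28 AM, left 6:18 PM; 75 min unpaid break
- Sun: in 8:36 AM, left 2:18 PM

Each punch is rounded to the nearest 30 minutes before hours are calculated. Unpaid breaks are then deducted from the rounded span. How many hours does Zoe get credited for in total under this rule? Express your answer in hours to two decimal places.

25.75 hours

Thu: in 5:59 AM→6:00 AM, out 10:17 AM→10:30 AM; 4 h 30 min
Fri: in 6:08 AM→6:00 AM, out 1:42 PM→1:30 PM; 7 h 30 min
Sat: in 9:28 AM→9:30 AM, out 6:18 PM→6:30 PM; 9 h 0 min − 75 min = 7 h 45 min
Sun: in 8:36 AM→8:30 AM, out 2:18 PM→2:30 PM; 6 h 0 min
Total credited: 25 h 45 min.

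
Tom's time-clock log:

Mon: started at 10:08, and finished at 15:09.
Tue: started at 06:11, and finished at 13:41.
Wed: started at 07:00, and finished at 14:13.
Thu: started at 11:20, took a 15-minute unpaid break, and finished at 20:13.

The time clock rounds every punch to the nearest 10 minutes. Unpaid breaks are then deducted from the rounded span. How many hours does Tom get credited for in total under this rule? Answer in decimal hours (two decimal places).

Mon: in 10:08→10:10, out 15:09→15:10; 5 h 0 min
Tue: in 06:11→06:10, out 13:41→13:40; 7 h 30 min
Wed: in 07:00→07:00, out 14:13→14:10; 7 h 10 min
Thu: in 11:20→11:20, out 20:13→20:10; 8 h 50 min − 15 min = 8 h 35 min
Total credited: 28 h 15 min.

28.25 hours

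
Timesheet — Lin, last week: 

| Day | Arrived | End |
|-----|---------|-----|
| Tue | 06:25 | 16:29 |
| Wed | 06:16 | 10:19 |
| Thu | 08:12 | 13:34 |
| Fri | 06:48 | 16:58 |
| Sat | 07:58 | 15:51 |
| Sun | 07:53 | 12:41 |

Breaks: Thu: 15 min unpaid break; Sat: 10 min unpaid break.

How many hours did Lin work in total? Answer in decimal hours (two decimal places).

Tue: 06:25–16:29 = 10 h 4 min
Wed: 06:16–10:19 = 4 h 3 min
Thu: 08:12–13:34 = 5 h 22 min; less 15 min break → 5 h 7 min
Fri: 06:48–16:58 = 10 h 10 min
Sat: 07:58–15:51 = 7 h 53 min; less 10 min break → 7 h 43 min
Sun: 07:53–12:41 = 4 h 48 min
Total: 10 h 4 min + 4 h 3 min + 5 h 7 min + 10 h 10 min + 7 h 43 min + 4 h 48 min = 41 h 55 min.

41.92 hours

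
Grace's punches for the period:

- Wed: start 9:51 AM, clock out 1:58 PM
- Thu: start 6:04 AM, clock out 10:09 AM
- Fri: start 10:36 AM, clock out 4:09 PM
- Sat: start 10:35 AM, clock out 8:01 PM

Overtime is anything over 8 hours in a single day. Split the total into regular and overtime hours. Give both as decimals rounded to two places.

Regular 21.75 hours, overtime 1.43 hours

Wed: 9:51 AM–1:58 PM = 4 h 7 min
Thu: 6:04 AM–10:09 AM = 4 h 5 min
Fri: 10:36 AM–4:09 PM = 5 h 33 min
Sat: 10:35 AM–8:01 PM = 9 h 26 min
Wed reg 4 h 7 min / OT 0 h 0 min; Thu reg 4 h 5 min / OT 0 h 0 min; Fri reg 5 h 33 min / OT 0 h 0 min; Sat reg 8 h 0 min / OT 1 h 26 min.
Totals: regular 21 h 45 min, overtime 1 h 26 min.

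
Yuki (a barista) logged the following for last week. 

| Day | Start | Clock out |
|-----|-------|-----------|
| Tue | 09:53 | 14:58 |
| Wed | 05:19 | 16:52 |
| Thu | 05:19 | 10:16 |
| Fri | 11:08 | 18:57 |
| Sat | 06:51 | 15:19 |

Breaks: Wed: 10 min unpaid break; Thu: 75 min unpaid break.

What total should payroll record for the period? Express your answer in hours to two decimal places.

36.45 hours

Tue: 09:53–14:58 = 5 h 5 min
Wed: 05:19–16:52 = 11 h 33 min; less 10 min break → 11 h 23 min
Thu: 05:19–10:16 = 4 h 57 min; less 75 min break → 3 h 42 min
Fri: 11:08–18:57 = 7 h 49 min
Sat: 06:51–15:19 = 8 h 28 min
Total: 5 h 5 min + 11 h 23 min + 3 h 42 min + 7 h 49 min + 8 h 28 min = 36 h 27 min.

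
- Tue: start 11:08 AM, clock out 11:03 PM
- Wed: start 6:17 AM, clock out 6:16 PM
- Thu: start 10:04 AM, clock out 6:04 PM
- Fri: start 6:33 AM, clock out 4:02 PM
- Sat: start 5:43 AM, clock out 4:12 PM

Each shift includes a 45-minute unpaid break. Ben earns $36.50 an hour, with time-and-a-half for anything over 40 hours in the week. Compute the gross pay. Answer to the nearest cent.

$1904.39

Tue: 11:08 AM–11:03 PM = 11 h 55 min; less 45 min break → 11 h 10 min
Wed: 6:17 AM–6:16 PM = 11 h 59 min; less 45 min break → 11 h 14 min
Thu: 10:04 AM–6:04 PM = 8 h 0 min; less 45 min break → 7 h 15 min
Fri: 6:33 AM–4:02 PM = 9 h 29 min; less 45 min break → 8 h 44 min
Sat: 5:43 AM–4:12 PM = 10 h 29 min; less 45 min break → 9 h 44 min
Total worked: 48 h 7 min = 2887 min.
Regular 40 h 0 min = 2400 min at $36.50/h; overtime 8 h 7 min = 487 min at $54.75/h.
Pay = (2400 × $36.50 + 487 × $54.75) ÷ 60 = $1904.39.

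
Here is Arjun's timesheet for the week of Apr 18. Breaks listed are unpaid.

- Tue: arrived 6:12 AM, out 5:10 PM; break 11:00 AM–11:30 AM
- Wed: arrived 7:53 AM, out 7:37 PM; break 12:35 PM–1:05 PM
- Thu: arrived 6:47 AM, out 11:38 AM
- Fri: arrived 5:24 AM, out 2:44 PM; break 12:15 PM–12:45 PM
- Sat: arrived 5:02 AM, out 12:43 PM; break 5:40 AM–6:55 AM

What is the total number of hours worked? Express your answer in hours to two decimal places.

41.82 hours

Tue: 6:12 AM–5:10 PM = 10 h 58 min; less 30 min break → 10 h 28 min
Wed: 7:53 AM–7:37 PM = 11 h 44 min; less 30 min break → 11 h 14 min
Thu: 6:47 AM–11:38 AM = 4 h 51 min
Fri: 5:24 AM–2:44 PM = 9 h 20 min; less 30 min break → 8 h 50 min
Sat: 5:02 AM–12:43 PM = 7 h 41 min; less 75 min break → 6 h 26 min
Total: 10 h 28 min + 11 h 14 min + 4 h 51 min + 8 h 50 min + 6 h 26 min = 41 h 49 min.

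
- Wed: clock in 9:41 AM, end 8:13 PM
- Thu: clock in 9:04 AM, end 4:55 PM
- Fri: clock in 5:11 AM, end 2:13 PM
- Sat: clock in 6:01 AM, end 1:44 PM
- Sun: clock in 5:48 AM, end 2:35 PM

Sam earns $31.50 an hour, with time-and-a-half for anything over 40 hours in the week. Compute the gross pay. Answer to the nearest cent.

Wed: 9:41 AM–8:13 PM = 10 h 32 min
Thu: 9:04 AM–4:55 PM = 7 h 51 min
Fri: 5:11 AM–2:13 PM = 9 h 2 min
Sat: 6:01 AM–1:44 PM = 7 h 43 min
Sun: 5:48 AM–2:35 PM = 8 h 47 min
Total worked: 43 h 55 min = 2635 min.
Regular 40 h 0 min = 2400 min at $31.50/h; overtime 3 h 55 min = 235 min at $47.25/h.
Pay = (2400 × $31.50 + 235 × $47.25) ÷ 60 = $1445.06.

$1445.06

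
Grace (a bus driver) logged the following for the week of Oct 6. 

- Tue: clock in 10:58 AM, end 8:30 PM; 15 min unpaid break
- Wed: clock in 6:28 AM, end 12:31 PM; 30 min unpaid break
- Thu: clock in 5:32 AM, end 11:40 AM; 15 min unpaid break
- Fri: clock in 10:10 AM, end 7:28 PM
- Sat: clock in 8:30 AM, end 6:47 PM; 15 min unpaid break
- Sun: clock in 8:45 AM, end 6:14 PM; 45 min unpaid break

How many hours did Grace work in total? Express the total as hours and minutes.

48 h 47 min

Tue: 10:58 AM–8:30 PM = 9 h 32 min; less 15 min break → 9 h 17 min
Wed: 6:28 AM–12:31 PM = 6 h 3 min; less 30 min break → 5 h 33 min
Thu: 5:32 AM–11:40 AM = 6 h 8 min; less 15 min break → 5 h 53 min
Fri: 10:10 AM–7:28 PM = 9 h 18 min
Sat: 8:30 AM–6:47 PM = 10 h 17 min; less 15 min break → 10 h 2 min
Sun: 8:45 AM–6:14 PM = 9 h 29 min; less 45 min break → 8 h 44 min
Total: 9 h 17 min + 5 h 33 min + 5 h 53 min + 9 h 18 min + 10 h 2 min + 8 h 44 min = 48 h 47 min.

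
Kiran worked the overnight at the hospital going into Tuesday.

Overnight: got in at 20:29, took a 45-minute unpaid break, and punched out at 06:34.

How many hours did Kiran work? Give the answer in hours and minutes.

Overnight: 20:29 → midnight = 3 h 31 min; midnight → 06:34 = 6 h 34 min; span 10 h 5 min; less 45 min break → 9 h 20 min

9 h 20 min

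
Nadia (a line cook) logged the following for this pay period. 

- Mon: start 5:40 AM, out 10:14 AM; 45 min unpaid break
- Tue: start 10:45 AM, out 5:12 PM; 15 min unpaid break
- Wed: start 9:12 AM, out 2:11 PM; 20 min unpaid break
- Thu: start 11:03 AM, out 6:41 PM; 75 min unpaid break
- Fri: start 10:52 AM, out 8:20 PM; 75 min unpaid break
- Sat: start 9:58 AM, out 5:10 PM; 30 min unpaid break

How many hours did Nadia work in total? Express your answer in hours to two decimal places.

35.97 hours

Mon: 5:40 AM–10:14 AM = 4 h 34 min; less 45 min break → 3 h 49 min
Tue: 10:45 AM–5:12 PM = 6 h 27 min; less 15 min break → 6 h 12 min
Wed: 9:12 AM–2:11 PM = 4 h 59 min; less 20 min break → 4 h 39 min
Thu: 11:03 AM–6:41 PM = 7 h 38 min; less 75 min break → 6 h 23 min
Fri: 10:52 AM–8:20 PM = 9 h 28 min; less 75 min break → 8 h 13 min
Sat: 9:58 AM–5:10 PM = 7 h 12 min; less 30 min break → 6 h 42 min
Total: 3 h 49 min + 6 h 12 min + 4 h 39 min + 6 h 23 min + 8 h 13 min + 6 h 42 min = 35 h 58 min.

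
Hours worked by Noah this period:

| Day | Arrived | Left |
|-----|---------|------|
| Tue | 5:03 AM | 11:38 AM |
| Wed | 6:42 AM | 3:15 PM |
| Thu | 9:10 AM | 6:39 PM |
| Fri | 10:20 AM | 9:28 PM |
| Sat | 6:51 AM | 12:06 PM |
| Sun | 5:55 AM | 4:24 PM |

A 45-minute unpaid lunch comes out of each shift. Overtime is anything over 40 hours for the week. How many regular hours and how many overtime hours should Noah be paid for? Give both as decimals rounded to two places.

Tue: 5:03 AM–11:38 AM = 6 h 35 min; less 45 min break → 5 h 50 min
Wed: 6:42 AM–3:15 PM = 8 h 33 min; less 45 min break → 7 h 48 min
Thu: 9:10 AM–6:39 PM = 9 h 29 min; less 45 min break → 8 h 44 min
Fri: 10:20 AM–9:28 PM = 11 h 8 min; less 45 min break → 10 h 23 min
Sat: 6:51 AM–12:06 PM = 5 h 15 min; less 45 min break → 4 h 30 min
Sun: 5:55 AM–4:24 PM = 10 h 29 min; less 45 min break → 9 h 44 min
Total worked: 46 h 59 min = 46.98 h.
Threshold 40 h → overtime 6 h 59 min, regular 40 h 0 min.

Regular 40.00 hours, overtime 6.98 hours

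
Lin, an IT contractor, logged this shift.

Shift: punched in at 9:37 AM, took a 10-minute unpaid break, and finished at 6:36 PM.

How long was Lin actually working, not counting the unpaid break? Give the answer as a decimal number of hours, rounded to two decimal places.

Shift: 9:37 AM–6:36 PM = 8 h 59 min; less 10 min break → 8 h 49 min

8.82 hours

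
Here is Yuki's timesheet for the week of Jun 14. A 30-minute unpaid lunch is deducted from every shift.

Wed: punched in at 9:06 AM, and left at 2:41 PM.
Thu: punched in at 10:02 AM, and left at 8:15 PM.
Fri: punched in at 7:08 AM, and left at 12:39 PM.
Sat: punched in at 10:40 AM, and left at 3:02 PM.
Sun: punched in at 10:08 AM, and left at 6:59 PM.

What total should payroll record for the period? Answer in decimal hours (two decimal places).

32.03 hours

Wed: 9:06 AM–2:41 PM = 5 h 35 min; less 30 min break → 5 h 5 min
Thu: 10:02 AM–8:15 PM = 10 h 13 min; less 30 min break → 9 h 43 min
Fri: 7:08 AM–12:39 PM = 5 h 31 min; less 30 min break → 5 h 1 min
Sat: 10:40 AM–3:02 PM = 4 h 22 min; less 30 min break → 3 h 52 min
Sun: 10:08 AM–6:59 PM = 8 h 51 min; less 30 min break → 8 h 21 min
Total: 5 h 5 min + 9 h 43 min + 5 h 1 min + 3 h 52 min + 8 h 21 min = 32 h 2 min.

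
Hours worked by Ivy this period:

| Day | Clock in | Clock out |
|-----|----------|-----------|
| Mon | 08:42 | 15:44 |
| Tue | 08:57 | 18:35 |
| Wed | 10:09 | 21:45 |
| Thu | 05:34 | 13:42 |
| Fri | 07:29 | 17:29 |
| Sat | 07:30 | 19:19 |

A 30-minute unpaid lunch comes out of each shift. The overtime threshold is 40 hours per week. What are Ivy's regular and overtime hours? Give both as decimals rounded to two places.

Mon: 08:42–15:44 = 7 h 2 min; less 30 min break → 6 h 32 min
Tue: 08:57–18:35 = 9 h 38 min; less 30 min break → 9 h 8 min
Wed: 10:09–21:45 = 11 h 36 min; less 30 min break → 11 h 6 min
Thu: 05:34–13:42 = 8 h 8 min; less 30 min break → 7 h 38 min
Fri: 07:29–17:29 = 10 h 0 min; less 30 min break → 9 h 30 min
Sat: 07:30–19:19 = 11 h 49 min; less 30 min break → 11 h 19 min
Total worked: 55 h 13 min = 55.22 h.
Threshold 40 h → overtime 15 h 13 min, regular 40 h 0 min.

Regular 40.00 hours, overtime 15.22 hours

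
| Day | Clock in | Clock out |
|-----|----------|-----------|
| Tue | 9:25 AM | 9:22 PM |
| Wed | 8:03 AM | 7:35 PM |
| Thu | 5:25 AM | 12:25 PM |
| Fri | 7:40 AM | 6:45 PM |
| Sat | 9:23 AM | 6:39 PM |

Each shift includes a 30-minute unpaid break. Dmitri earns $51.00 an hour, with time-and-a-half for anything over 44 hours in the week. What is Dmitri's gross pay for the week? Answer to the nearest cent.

$2575.50

Tue: 9:25 AM–9:22 PM = 11 h 57 min; less 30 min break → 11 h 27 min
Wed: 8:03 AM–7:35 PM = 11 h 32 min; less 30 min break → 11 h 2 min
Thu: 5:25 AM–12:25 PM = 7 h 0 min; less 30 min break → 6 h 30 min
Fri: 7:40 AM–6:45 PM = 11 h 5 min; less 30 min break → 10 h 35 min
Sat: 9:23 AM–6:39 PM = 9 h 16 min; less 30 min break → 8 h 46 min
Total worked: 48 h 20 min = 2900 min.
Regular 44 h 0 min = 2640 min at $51.00/h; overtime 4 h 20 min = 260 min at $76.50/h.
Pay = (2640 × $51.00 + 260 × $76.50) ÷ 60 = $2575.50.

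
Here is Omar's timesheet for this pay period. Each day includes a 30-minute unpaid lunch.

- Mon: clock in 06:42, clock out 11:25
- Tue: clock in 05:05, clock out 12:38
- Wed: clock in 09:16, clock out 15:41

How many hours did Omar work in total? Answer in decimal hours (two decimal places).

Mon: 06:42–11:25 = 4 h 43 min; less 30 min break → 4 h 13 min
Tue: 05:05–12:38 = 7 h 33 min; less 30 min break → 7 h 3 min
Wed: 09:16–15:41 = 6 h 25 min; less 30 min break → 5 h 55 min
Total: 4 h 13 min + 7 h 3 min + 5 h 55 min = 17 h 11 min.

17.18 hours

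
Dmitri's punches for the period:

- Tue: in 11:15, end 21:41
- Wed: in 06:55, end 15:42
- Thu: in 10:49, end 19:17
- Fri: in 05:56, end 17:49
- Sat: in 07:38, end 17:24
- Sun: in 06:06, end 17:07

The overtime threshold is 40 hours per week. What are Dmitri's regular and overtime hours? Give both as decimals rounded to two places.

Regular 40.00 hours, overtime 20.35 hours

Tue: 11:15–21:41 = 10 h 26 min
Wed: 06:55–15:42 = 8 h 47 min
Thu: 10:49–19:17 = 8 h 28 min
Fri: 05:56–17:49 = 11 h 53 min
Sat: 07:38–17:24 = 9 h 46 min
Sun: 06:06–17:07 = 11 h 1 min
Total worked: 60 h 21 min = 60.35 h.
Threshold 40 h → overtime 20 h 21 min, regular 40 h 0 min.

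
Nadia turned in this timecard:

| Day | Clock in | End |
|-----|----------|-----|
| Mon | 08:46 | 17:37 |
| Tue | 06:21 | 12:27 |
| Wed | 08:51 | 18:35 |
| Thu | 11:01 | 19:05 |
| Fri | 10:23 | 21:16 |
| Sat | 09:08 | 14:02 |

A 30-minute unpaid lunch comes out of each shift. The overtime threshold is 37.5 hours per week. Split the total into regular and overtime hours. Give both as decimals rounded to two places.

Mon: 08:46–17:37 = 8 h 51 min; less 30 min break → 8 h 21 min
Tue: 06:21–12:27 = 6 h 6 min; less 30 min break → 5 h 36 min
Wed: 08:51–18:35 = 9 h 44 min; less 30 min break → 9 h 14 min
Thu: 11:01–19:05 = 8 h 4 min; less 30 min break → 7 h 34 min
Fri: 10:23–21:16 = 10 h 53 min; less 30 min break → 10 h 23 min
Sat: 09:08–14:02 = 4 h 54 min; less 30 min break → 4 h 24 min
Total worked: 45 h 32 min = 45.53 h.
Threshold 37.5 h → overtime 8 h 2 min, regular 37 h 30 min.

Regular 37.50 hours, overtime 8.03 hours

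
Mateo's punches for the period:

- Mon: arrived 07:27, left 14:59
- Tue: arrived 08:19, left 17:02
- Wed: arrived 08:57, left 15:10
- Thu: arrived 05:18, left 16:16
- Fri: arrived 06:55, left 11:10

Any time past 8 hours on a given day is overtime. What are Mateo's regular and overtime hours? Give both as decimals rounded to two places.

Regular 34.00 hours, overtime 3.68 hours

Mon: 07:27–14:59 = 7 h 32 min
Tue: 08:19–17:02 = 8 h 43 min
Wed: 08:57–15:10 = 6 h 13 min
Thu: 05:18–16:16 = 10 h 58 min
Fri: 06:55–11:10 = 4 h 15 min
Mon reg 7 h 32 min / OT 0 h 0 min; Tue reg 8 h 0 min / OT 0 h 43 min; Wed reg 6 h 13 min / OT 0 h 0 min; Thu reg 8 h 0 min / OT 2 h 58 min; Fri reg 4 h 15 min / OT 0 h 0 min.
Totals: regular 34 h 0 min, overtime 3 h 41 min.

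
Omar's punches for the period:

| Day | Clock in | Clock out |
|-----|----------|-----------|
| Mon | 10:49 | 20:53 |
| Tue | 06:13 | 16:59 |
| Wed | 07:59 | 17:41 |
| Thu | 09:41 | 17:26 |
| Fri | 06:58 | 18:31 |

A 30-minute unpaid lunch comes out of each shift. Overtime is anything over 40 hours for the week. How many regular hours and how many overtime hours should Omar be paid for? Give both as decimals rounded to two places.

Mon: 10:49–20:53 = 10 h 4 min; less 30 min break → 9 h 34 min
Tue: 06:13–16:59 = 10 h 46 min; less 30 min break → 10 h 16 min
Wed: 07:59–17:41 = 9 h 42 min; less 30 min break → 9 h 12 min
Thu: 09:41–17:26 = 7 h 45 min; less 30 min break → 7 h 15 min
Fri: 06:58–18:31 = 11 h 33 min; less 30 min break → 11 h 3 min
Total worked: 47 h 20 min = 47.33 h.
Threshold 40 h → overtime 7 h 20 min, regular 40 h 0 min.

Regular 40.00 hours, overtime 7.33 hours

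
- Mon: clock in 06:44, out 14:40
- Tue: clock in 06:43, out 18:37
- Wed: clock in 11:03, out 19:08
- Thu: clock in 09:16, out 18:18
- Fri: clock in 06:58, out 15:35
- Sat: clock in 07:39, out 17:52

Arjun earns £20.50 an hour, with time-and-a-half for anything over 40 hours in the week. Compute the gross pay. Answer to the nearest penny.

Mon: 06:44–14:40 = 7 h 56 min
Tue: 06:43–18:37 = 11 h 54 min
Wed: 11:03–19:08 = 8 h 5 min
Thu: 09:16–18:18 = 9 h 2 min
Fri: 06:58–15:35 = 8 h 37 min
Sat: 07:39–17:52 = 10 h 13 min
Total worked: 55 h 47 min = 3347 min.
Regular 40 h 0 min = 2400 min at £20.50/h; overtime 15 h 47 min = 947 min at £30.75/h.
Pay = (2400 × £20.50 + 947 × £30.75) ÷ 60 = £1305.34.

£1305.34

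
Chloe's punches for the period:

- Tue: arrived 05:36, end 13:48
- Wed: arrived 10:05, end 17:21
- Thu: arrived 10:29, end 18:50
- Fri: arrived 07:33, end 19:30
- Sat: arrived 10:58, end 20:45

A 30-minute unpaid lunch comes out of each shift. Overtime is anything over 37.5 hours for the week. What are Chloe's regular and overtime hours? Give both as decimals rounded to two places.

Tue: 05:36–13:48 = 8 h 12 min; less 30 min break → 7 h 42 min
Wed: 10:05–17:21 = 7 h 16 min; less 30 min break → 6 h 46 min
Thu: 10:29–18:50 = 8 h 21 min; less 30 min break → 7 h 51 min
Fri: 07:33–19:30 = 11 h 57 min; less 30 min break → 11 h 27 min
Sat: 10:58–20:45 = 9 h 47 min; less 30 min break → 9 h 17 min
Total worked: 43 h 3 min = 43.05 h.
Threshold 37.5 h → overtime 5 h 33 min, regular 37 h 30 min.

Regular 37.50 hours, overtime 5.55 hours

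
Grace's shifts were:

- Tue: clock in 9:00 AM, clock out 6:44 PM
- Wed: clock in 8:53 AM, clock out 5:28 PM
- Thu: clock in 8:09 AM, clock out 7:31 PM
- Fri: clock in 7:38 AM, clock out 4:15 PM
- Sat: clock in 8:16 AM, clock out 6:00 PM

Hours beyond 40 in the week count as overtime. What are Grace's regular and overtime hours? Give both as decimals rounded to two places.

Tue: 9:00 AM–6:44 PM = 9 h 44 min
Wed: 8:53 AM–5:28 PM = 8 h 35 min
Thu: 8:09 AM–7:31 PM = 11 h 22 min
Fri: 7:38 AM–4:15 PM = 8 h 37 min
Sat: 8:16 AM–6:00 PM = 9 h 44 min
Total worked: 48 h 2 min = 48.03 h.
Threshold 40 h → overtime 8 h 2 min, regular 40 h 0 min.

Regular 40.00 hours, overtime 8.03 hours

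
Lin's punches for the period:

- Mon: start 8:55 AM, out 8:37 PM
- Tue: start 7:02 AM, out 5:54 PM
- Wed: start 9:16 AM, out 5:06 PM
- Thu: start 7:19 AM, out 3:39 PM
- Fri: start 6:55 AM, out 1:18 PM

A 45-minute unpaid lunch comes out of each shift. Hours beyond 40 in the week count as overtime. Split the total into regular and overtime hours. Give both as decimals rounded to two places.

Regular 40.00 hours, overtime 1.37 hours

Mon: 8:55 AM–8:37 PM = 11 h 42 min; less 45 min break → 10 h 57 min
Tue: 7:02 AM–5:54 PM = 10 h 52 min; less 45 min break → 10 h 7 min
Wed: 9:16 AM–5:06 PM = 7 h 50 min; less 45 min break → 7 h 5 min
Thu: 7:19 AM–3:39 PM = 8 h 20 min; less 45 min break → 7 h 35 min
Fri: 6:55 AM–1:18 PM = 6 h 23 min; less 45 min break → 5 h 38 min
Total worked: 41 h 22 min = 41.37 h.
Threshold 40 h → overtime 1 h 22 min, regular 40 h 0 min.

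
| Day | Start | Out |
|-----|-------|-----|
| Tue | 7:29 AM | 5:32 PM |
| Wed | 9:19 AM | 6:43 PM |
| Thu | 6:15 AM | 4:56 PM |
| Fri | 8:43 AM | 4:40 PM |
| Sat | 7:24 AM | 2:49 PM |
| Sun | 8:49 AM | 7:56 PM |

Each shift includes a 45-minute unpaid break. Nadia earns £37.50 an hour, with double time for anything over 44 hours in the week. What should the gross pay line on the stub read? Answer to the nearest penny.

Tue: 7:29 AM–5:32 PM = 10 h 3 min; less 45 min break → 9 h 18 min
Wed: 9:19 AM–6:43 PM = 9 h 24 min; less 45 min break → 8 h 39 min
Thu: 6:15 AM–4:56 PM = 10 h 41 min; less 45 min break → 9 h 56 min
Fri: 8:43 AM–4:40 PM = 7 h 57 min; less 45 min break → 7 h 12 min
Sat: 7:24 AM–2:49 PM = 7 h 25 min; less 45 min break → 6 h 40 min
Sun: 8:49 AM–7:56 PM = 11 h 7 min; less 45 min break → 10 h 22 min
Total worked: 52 h 7 min = 3127 min.
Regular 44 h 0 min = 2640 min at £37.50/h; overtime 8 h 7 min = 487 min at £75.00/h.
Pay = (2640 × £37.50 + 487 × £75.00) ÷ 60 = £2258.75.

£2258.75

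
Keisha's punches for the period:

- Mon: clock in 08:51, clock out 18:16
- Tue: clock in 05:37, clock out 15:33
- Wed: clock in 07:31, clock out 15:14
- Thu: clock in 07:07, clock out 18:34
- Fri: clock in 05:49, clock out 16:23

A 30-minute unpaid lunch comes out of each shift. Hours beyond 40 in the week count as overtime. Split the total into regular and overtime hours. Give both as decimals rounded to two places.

Regular 40.00 hours, overtime 6.58 hours

Mon: 08:51–18:16 = 9 h 25 min; less 30 min break → 8 h 55 min
Tue: 05:37–15:33 = 9 h 56 min; less 30 min break → 9 h 26 min
Wed: 07:31–15:14 = 7 h 43 min; less 30 min break → 7 h 13 min
Thu: 07:07–18:34 = 11 h 27 min; less 30 min break → 10 h 57 min
Fri: 05:49–16:23 = 10 h 34 min; less 30 min break → 10 h 4 min
Total worked: 46 h 35 min = 46.58 h.
Threshold 40 h → overtime 6 h 35 min, regular 40 h 0 min.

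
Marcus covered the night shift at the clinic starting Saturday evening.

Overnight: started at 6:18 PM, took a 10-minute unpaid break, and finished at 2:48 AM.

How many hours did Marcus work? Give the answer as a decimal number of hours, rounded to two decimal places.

8.33 hours

Overnight: 6:18 PM → midnight = 5 h 42 min; midnight → 2:48 AM = 2 h 48 min; span 8 h 30 min; less 10 min break → 8 h 20 min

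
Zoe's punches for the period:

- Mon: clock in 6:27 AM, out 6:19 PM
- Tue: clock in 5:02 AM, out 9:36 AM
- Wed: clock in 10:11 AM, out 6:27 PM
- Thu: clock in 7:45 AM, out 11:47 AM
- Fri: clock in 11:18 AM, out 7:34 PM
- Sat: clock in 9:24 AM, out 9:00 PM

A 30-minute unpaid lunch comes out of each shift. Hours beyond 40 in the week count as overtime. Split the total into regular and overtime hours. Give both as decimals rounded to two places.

Mon: 6:27 AM–6:19 PM = 11 h 52 min; less 30 min break → 11 h 22 min
Tue: 5:02 AM–9:36 AM = 4 h 34 min; less 30 min break → 4 h 4 min
Wed: 10:11 AM–6:27 PM = 8 h 16 min; less 30 min break → 7 h 46 min
Thu: 7:45 AM–11:47 AM = 4 h 2 min; less 30 min break → 3 h 32 min
Fri: 11:18 AM–7:34 PM = 8 h 16 min; less 30 min break → 7 h 46 min
Sat: 9:24 AM–9:00 PM = 11 h 36 min; less 30 min break → 11 h 6 min
Total worked: 45 h 36 min = 45.60 h.
Threshold 40 h → overtime 5 h 36 min, regular 40 h 0 min.

Regular 40.00 hours, overtime 5.60 hours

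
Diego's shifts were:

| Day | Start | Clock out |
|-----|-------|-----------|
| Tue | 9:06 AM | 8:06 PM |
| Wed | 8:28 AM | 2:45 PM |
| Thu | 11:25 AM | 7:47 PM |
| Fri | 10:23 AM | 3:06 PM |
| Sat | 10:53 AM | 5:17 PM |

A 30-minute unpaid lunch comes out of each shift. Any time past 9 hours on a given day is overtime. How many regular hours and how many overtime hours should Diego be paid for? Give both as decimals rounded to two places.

Regular 32.77 hours, overtime 1.50 hours

Tue: 9:06 AM–8:06 PM = 11 h 0 min; less 30 min break → 10 h 30 min
Wed: 8:28 AM–2:45 PM = 6 h 17 min; less 30 min break → 5 h 47 min
Thu: 11:25 AM–7:47 PM = 8 h 22 min; less 30 min break → 7 h 52 min
Fri: 10:23 AM–3:06 PM = 4 h 43 min; less 30 min break → 4 h 13 min
Sat: 10:53 AM–5:17 PM = 6 h 24 min; less 30 min break → 5 h 54 min
Tue reg 9 h 0 min / OT 1 h 30 min; Wed reg 5 h 47 min / OT 0 h 0 min; Thu reg 7 h 52 min / OT 0 h 0 min; Fri reg 4 h 13 min / OT 0 h 0 min; Sat reg 5 h 54 min / OT 0 h 0 min.
Totals: regular 32 h 46 min, overtime 1 h 30 min.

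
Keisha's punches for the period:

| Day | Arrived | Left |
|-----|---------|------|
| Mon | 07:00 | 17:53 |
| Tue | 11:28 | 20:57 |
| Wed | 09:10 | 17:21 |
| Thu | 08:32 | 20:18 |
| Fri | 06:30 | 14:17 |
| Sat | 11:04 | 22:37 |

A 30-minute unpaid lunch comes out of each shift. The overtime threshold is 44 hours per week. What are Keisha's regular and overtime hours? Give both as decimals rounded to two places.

Regular 44.00 hours, overtime 12.65 hours

Mon: 07:00–17:53 = 10 h 53 min; less 30 min break → 10 h 23 min
Tue: 11:28–20:57 = 9 h 29 min; less 30 min break → 8 h 59 min
Wed: 09:10–17:21 = 8 h 11 min; less 30 min break → 7 h 41 min
Thu: 08:32–20:18 = 11 h 46 min; less 30 min break → 11 h 16 min
Fri: 06:30–14:17 = 7 h 47 min; less 30 min break → 7 h 17 min
Sat: 11:04–22:37 = 11 h 33 min; less 30 min break → 11 h 3 min
Total worked: 56 h 39 min = 56.65 h.
Threshold 44 h → overtime 12 h 39 min, regular 44 h 0 min.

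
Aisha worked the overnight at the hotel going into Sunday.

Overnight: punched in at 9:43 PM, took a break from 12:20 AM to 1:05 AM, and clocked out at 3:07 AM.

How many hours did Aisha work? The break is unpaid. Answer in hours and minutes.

Overnight: 9:43 PM → midnight = 2 h 17 min; midnight → 3:07 AM = 3 h 7 min; span 5 h 24 min; less 45 min break → 4 h 39 min

4 h 39 min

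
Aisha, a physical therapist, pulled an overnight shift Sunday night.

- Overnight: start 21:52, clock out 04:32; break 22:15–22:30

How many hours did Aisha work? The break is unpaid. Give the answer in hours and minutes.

6 h 25 min

Overnight: 21:52 → midnight = 2 h 8 min; midnight → 04:32 = 4 h 32 min; span 6 h 40 min; less 15 min break → 6 h 25 min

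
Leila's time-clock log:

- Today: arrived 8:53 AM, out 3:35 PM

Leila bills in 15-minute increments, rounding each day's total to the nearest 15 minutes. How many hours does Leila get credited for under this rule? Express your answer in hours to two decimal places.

Today: 8:53 AM–3:35 PM = 6 h 42 min → rounds to 6 h 45 min

6.75 hours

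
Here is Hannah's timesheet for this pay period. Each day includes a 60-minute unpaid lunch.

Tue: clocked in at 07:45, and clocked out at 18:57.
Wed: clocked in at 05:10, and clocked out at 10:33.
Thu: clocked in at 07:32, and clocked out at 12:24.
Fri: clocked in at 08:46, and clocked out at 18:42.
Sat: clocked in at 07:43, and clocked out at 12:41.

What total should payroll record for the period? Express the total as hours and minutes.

31 h 21 min

Tue: 07:45–18:57 = 11 h 12 min; less 60 min break → 10 h 12 min
Wed: 05:10–10:33 = 5 h 23 min; less 60 min break → 4 h 23 min
Thu: 07:32–12:24 = 4 h 52 min; less 60 min break → 3 h 52 min
Fri: 08:46–18:42 = 9 h 56 min; less 60 min break → 8 h 56 min
Sat: 07:43–12:41 = 4 h 58 min; less 60 min break → 3 h 58 min
Total: 10 h 12 min + 4 h 23 min + 3 h 52 min + 8 h 56 min + 3 h 58 min = 31 h 21 min.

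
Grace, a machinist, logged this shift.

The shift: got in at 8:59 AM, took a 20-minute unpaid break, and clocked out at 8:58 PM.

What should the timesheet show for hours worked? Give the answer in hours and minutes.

The shift: 8:59 AM–8:58 PM = 11 h 59 min; less 20 min break → 11 h 39 min

11 h 39 min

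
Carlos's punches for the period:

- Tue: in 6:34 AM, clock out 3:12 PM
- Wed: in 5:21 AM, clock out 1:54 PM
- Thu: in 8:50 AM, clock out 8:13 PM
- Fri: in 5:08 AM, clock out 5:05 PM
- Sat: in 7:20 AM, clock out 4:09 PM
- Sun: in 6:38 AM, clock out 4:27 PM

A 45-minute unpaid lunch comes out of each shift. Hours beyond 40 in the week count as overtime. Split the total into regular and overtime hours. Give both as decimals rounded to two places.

Tue: 6:34 AM–3:12 PM = 8 h 38 min; less 45 min break → 7 h 53 min
Wed: 5:21 AM–1:54 PM = 8 h 33 min; less 45 min break → 7 h 48 min
Thu: 8:50 AM–8:13 PM = 11 h 23 min; less 45 min break → 10 h 38 min
Fri: 5:08 AM–5:05 PM = 11 h 57 min; less 45 min break → 11 h 12 min
Sat: 7:20 AM–4:09 PM = 8 h 49 min; less 45 min break → 8 h 4 min
Sun: 6:38 AM–4:27 PM = 9 h 49 min; less 45 min break → 9 h 4 min
Total worked: 54 h 39 min = 54.65 h.
Threshold 40 h → overtime 14 h 39 min, regular 40 h 0 min.

Regular 40.00 hours, overtime 14.65 hours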